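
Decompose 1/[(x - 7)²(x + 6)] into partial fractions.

Cover-up at x=-6: C = 1/(-6 - 7)² = 1/169. Cover-up at x=7: B = 1/(7 + 6) = 1/13. Comparing x² coeff: A = -C = -1/169
Result: (-1/169)/(x - 7) + (1/13)/(x - 7)² + (1/169)/(x + 6)


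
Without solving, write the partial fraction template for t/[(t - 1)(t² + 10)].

Linear + irreducible quadratic: A/(t - 1) + (Bt + C)/(t² + 10)


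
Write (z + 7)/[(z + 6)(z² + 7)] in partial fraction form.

At z=-6: A = (1·(-6) + 7)/((-6)² + 7) = 1/43. B = -A = -1/43, C = 1 - (-6)·A = 49/43
Result: (1/43)/(z + 6) - ((1/43)z - 49/43)/(z² + 7)


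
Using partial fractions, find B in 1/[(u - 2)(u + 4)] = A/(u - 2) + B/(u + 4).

Cover-up at u = -4: B = 1/(-4 - 2) = -1/6


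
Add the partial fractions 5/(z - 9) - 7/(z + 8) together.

Common denominator (z - 9)(z + 8). Numerator: 5(z + 8) - 7(z - 9) = (5z + 40) - (7z - 63) = -2z + 103
Result: (-2z + 103)/[(z - 9)(z + 8)]


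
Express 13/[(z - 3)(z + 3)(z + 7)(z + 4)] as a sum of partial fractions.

Using Heaviside cover-up: (13/420)/(z - 3) - (13/24)/(z + 3) - (13/120)/(z + 7) + (13/21)/(z + 4)


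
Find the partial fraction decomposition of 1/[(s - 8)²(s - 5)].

Cover-up at s=5: R = 1/(5 - 8)² = 1/9. Cover-up at s=8: Q = 1/(8 - 5) = 1/3. Comparing s² coeff: P = -R = -1/9
Result: (-1/9)/(s - 8) + (1/3)/(s - 8)² + (1/9)/(s - 5)


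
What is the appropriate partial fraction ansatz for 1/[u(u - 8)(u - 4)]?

Three distinct linear factors: α/u + β/(u - 8) + γ/(u - 4)


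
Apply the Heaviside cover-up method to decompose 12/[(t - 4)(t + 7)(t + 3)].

Cover (t - 4), t=4: α = 12/[(4 + 7)(4 + 3)] = 12/77. Cover (t + 7), t=-7: β = 12/[(-7 - 4)(-7 + 3)] = 3/11. Cover (t + 3), t=-3: γ = 12/[(-3 - 4)(-3 + 7)] = -3/7.
Result: (12/77)/(t - 4) + (3/11)/(t + 7) - (3/7)/(t + 3)


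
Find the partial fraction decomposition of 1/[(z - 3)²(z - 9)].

Cover-up at z=9: R = 1/(9 - 3)² = 1/36. Cover-up at z=3: Q = 1/(3 - 9) = -1/6. Comparing z² coeff: P = -R = -1/36
Result: (-1/36)/(z - 3) - (1/6)/(z - 3)² + (1/36)/(z - 9)


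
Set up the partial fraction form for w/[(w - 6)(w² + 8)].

Linear + irreducible quadratic: P/(w - 6) + (Qw + R)/(w² + 8)


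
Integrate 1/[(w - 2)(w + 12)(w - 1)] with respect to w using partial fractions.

Cover-up: P = 1/14, Q = 1/182, R = -1/13. Decomposition: (1/14)/(w - 2) + (1/182)/(w + 12) - (1/13)/(w - 1). Integrate each term: (1/14) ln|(w - 2)| + (1/182) ln|(w + 12)| - (1/13) ln|(w - 1)| + C


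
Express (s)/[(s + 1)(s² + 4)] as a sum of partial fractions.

At s=-1: P = (1·(-1) + 0)/((-1)² + 4) = -1/5. Q = -P = 1/5, R = 1 - (-1)·P = 4/5
Result: (-1/5)/(s + 1) + ((1/5)s + 4/5)/(s² + 4)


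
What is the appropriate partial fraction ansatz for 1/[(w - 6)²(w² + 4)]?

Repeated linear + quadratic: P/(w - 6) + Q/(w - 6)² + (Rw + S)/(w² + 4)


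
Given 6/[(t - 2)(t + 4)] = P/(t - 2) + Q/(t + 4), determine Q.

Cover-up at t = -4: Q = 6/(-4 - 2) = -6/6 = -1


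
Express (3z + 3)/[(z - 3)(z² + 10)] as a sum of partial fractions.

At z=3: P = (3·3 + 3)/(3² + 10) = 12/19. Q = -P = -12/19, R = 3 - 3·P = 21/19
Result: (12/19)/(z - 3) - ((12/19)z - 21/19)/(z² + 10)


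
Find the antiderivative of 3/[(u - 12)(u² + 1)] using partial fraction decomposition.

Cover-up at u=12: A = 3/(12²+1) = 3/145. Coeff matching: B = -3/145, C = -36/145. Decomposition: (3/145)/(u - 12) - ((3/145)u + 36/145)/(u² + 1). Integrate: linear → ln, quadratic → (1/2)ln + arctan: (3/145) ln|(u - 12)| - (3/290) ln(u² + 1) - (36/145) arctan(u) + C


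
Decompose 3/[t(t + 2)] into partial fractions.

3/t(t + 2) = α/t + β/(t + 2). α = 3/(0 + 2) = 3/2, β = 3/(-2 - 0) = -3/2
Result: (3/2)/t - (3/2)/(t + 2)


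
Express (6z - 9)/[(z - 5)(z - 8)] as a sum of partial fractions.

At z=5: P = (6·5 - 9)/(5 - 8) = -7. At z=8: Q = (6·8 - 9)/(8 - 5) = 13
Result: -7/(z - 5) + 13/(z - 8)


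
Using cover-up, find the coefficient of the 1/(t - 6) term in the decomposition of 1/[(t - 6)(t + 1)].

Cover (t - 6), set t=6: 1/((t + 1) at t=6) = 1/(7) = 1/7


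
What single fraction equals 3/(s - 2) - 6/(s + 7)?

Common denominator (s - 2)(s + 7). Numerator: 3(s + 7) - 6(s - 2) = (3s + 21) - (6s - 12) = -3s + 33
Result: (-3s + 33)/[(s - 2)(s + 7)]


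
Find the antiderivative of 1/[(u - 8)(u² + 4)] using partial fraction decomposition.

Cover-up at u=8: α = 1/(8²+4) = 1/68. Coeff matching: β = -1/68, γ = -2/17. Decomposition: (1/68)/(u - 8) - ((1/68)u + 2/17)/(u² + 4). Integrate: linear → ln, quadratic → (1/2)ln + arctan: (1/68) ln|(u - 8)| - (1/136) ln(u² + 4) - (1/17) arctan(u/2) + C


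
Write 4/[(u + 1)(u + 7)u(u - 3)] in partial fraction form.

Using Heaviside cover-up: (1/6)/(u + 1) - (1/105)/(u + 7) - (4/21)/u + (1/30)/(u - 3)


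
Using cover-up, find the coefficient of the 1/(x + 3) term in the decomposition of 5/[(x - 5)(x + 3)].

Cover (x + 3), set x=-3: 5/((x - 5) at x=-3) = 5/(-8) = -5/8


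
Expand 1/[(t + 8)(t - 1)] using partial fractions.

1/(t + 8)(t - 1) = P/(t + 8) + Q/(t - 1). P = 1/(-8 - 1) = -1/9, Q = 1/(1 + 8) = 1/9
Result: (-1/9)/(t + 8) + (1/9)/(t - 1)


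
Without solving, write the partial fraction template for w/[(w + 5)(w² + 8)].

Linear + irreducible quadratic: α/(w + 5) + (βw + γ)/(w² + 8)


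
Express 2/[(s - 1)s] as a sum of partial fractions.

2/(s - 1)s = P/(s - 1) + Q/s. P = 2/(1 - 0) = 2, Q = 2/(0 - 1) = -2
Result: 2/(s - 1) - 2/s


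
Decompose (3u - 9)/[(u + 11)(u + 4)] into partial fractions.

At u=-11: α = (3·(-11) - 9)/(-11 + 4) = 6. At u=-4: β = (3·(-4) - 9)/(-4 + 11) = -3
Result: 6/(u + 11) - 3/(u + 4)


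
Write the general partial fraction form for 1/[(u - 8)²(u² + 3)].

Repeated linear + quadratic: A/(u - 8) + B/(u - 8)² + (Cu + D)/(u² + 3)


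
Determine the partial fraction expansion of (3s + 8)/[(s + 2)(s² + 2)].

At s=-2: P = (3·(-2) + 8)/((-2)² + 2) = 1/3. Q = -P = -1/3, R = 3 - (-2)·P = 11/3
Result: (1/3)/(s + 2) - ((1/3)s - 11/3)/(s² + 2)


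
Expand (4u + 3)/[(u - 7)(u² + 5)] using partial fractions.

At u=7: A = (4·7 + 3)/(7² + 5) = 31/54. B = -A = -31/54, C = 4 - 7·A = -1/54
Result: (31/54)/(u - 7) - ((31/54)u + 1/54)/(u² + 5)


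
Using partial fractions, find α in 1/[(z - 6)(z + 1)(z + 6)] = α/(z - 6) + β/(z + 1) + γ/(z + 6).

Cover-up at z = 6: α = 1/[(6 + 1)(6 + 6)] = 1/[(7)(12)] = 1/84


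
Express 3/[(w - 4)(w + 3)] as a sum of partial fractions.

3/(w - 4)(w + 3) = A/(w - 4) + B/(w + 3). A = 3/(4 + 3) = 3/7, B = 3/(-3 - 4) = -3/7
Result: (3/7)/(w - 4) - (3/7)/(w + 3)


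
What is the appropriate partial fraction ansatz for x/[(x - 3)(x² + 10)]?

Linear + irreducible quadratic: P/(x - 3) + (Qx + R)/(x² + 10)


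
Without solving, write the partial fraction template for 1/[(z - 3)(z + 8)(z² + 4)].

Two linear + quadratic: α/(z - 3) + β/(z + 8) + (γz + δ)/(z² + 4)


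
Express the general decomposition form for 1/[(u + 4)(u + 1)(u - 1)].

Three distinct linear factors: A/(u + 4) + B/(u + 1) + C/(u - 1)


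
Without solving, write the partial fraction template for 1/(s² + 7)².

Repeated quadratic factor: (As + B)/(s² + 7) + (Cs + D)/(s² + 7)²


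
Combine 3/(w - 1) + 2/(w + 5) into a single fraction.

Common denominator (w - 1)(w + 5). Numerator: 3(w + 5) + 2(w - 1) = (3w + 15) + (2w - 2) = 5w + 13
Result: (5w + 13)/[(w - 1)(w + 5)]


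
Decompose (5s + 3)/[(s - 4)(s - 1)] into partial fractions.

At s=4: A = (5·4 + 3)/(4 - 1) = 23/3. At s=1: B = (5·1 + 3)/(1 - 4) = -8/3
Result: (23/3)/(s - 4) - (8/3)/(s - 1)


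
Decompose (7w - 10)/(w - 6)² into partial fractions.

(7w - 10) = α(w - 6) + β. At w = 6: β = 7·6 - 10 = 32. Coeff of w: α = 7
Result: 7/(w - 6) + 32/(w - 6)²


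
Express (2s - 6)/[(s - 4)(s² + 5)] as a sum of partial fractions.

At s=4: A = (2·4 - 6)/(4² + 5) = 2/21. B = -A = -2/21, C = 2 - 4·A = 34/21
Result: (2/21)/(s - 4) - ((2/21)s - 34/21)/(s² + 5)


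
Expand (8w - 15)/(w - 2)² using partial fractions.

(8w - 15) = A(w - 2) + B. At w = 2: B = 8·2 - 15 = 1. Coeff of w: A = 8
Result: 8/(w - 2) + 1/(w - 2)²


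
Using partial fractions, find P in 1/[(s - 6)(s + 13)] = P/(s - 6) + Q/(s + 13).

Cover-up at s = 6: P = 1/(6 + 13) = 1/19


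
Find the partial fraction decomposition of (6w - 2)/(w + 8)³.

(6w - 2) = P(w + 8)² + Q(w + 8) + R. At w = -8: R = 6·(-8) - 2 = -50. Coefficients: P = 0, Q = 6
Result: 6/(w + 8)² - 50/(w + 8)³


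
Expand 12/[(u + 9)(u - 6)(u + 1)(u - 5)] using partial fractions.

Using Heaviside cover-up: (-1/140)/(u + 9) + (4/35)/(u - 6) + (1/28)/(u + 1) - (1/7)/(u - 5)


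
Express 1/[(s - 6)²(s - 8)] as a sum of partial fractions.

Cover-up at s=8: γ = 1/(8 - 6)² = 1/4. Cover-up at s=6: β = 1/(6 - 8) = -1/2. Comparing s² coeff: α = -γ = -1/4
Result: (-1/4)/(s - 6) - (1/2)/(s - 6)² + (1/4)/(s - 8)


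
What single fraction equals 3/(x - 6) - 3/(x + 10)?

Common denominator (x - 6)(x + 10). Numerator: 3(x + 10) - 3(x - 6) = (3x + 30) - (3x - 18) = 48
Result: (48)/[(x - 6)(x + 10)]


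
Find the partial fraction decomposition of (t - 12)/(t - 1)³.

(t - 12) = A(t - 1)² + B(t - 1) + C. At t = 1: C = 1·1 - 12 = -11. Coefficients: A = 0, B = 1
Result: 1/(t - 1)² - 11/(t - 1)³


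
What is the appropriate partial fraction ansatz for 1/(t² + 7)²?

Repeated quadratic factor: (At + B)/(t² + 7) + (Ct + D)/(t² + 7)²


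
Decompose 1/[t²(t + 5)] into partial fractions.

Cover-up at t=-5: γ = 1/(-5 - 0)² = 1/25. Cover-up at t=0: β = 1/(0 + 5) = 1/5. Comparing t² coeff: α = -γ = -1/25
Result: (-1/25)/t + (1/5)/t² + (1/25)/(t + 5)


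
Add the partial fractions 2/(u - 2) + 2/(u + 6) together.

Common denominator (u - 2)(u + 6). Numerator: 2(u + 6) + 2(u - 2) = (2u + 12) + (2u - 4) = 4u + 8
Result: (4u + 8)/[(u - 2)(u + 6)]


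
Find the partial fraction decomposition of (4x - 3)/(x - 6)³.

(4x - 3) = P(x - 6)² + Q(x - 6) + R. At x = 6: R = 4·6 - 3 = 21. Coefficients: P = 0, Q = 4
Result: 4/(x - 6)² + 21/(x - 6)³


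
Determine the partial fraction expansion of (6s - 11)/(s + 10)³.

(6s - 11) = A(s + 10)² + B(s + 10) + C. At s = -10: C = 6·(-10) - 11 = -71. Coefficients: A = 0, B = 6
Result: 6/(s + 10)² - 71/(s + 10)³


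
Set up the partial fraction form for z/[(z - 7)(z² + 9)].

Linear + irreducible quadratic: α/(z - 7) + (βz + γ)/(z² + 9)


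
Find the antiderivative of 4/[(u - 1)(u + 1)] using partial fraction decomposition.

Decompose: 4/[(u - 1)(u + 1)] = 2/(u - 1) - 2/(u + 1). Integrate each term: 2 ln|(u - 1)| - 2 ln|(u + 1)| + C


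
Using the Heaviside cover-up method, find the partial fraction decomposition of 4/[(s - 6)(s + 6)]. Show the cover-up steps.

Cover (s - 6): set s=6, get A = 4/(6 + 6) = 1/3. Cover (s + 6): set s=-6, get B = 4/(-6 - 6) = -1/3.
Result: (1/3)/(s - 6) - (1/3)/(s + 6)


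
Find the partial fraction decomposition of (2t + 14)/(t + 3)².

(2t + 14) = A(t + 3) + B. At t = -3: B = 2·(-3) + 14 = 8. Coeff of t: A = 2
Result: 2/(t + 3) + 8/(t + 3)²


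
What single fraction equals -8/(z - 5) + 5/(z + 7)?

Common denominator (z - 5)(z + 7). Numerator: -8(z + 7) + 5(z - 5) = (-8z - 56) + (5z - 25) = -3z - 81
Result: (-3z - 81)/[(z - 5)(z + 7)]


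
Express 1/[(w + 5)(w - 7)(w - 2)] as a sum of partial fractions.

Using cover-up method: A = 1/84, B = 1/60, C = -1/35
Result: (1/84)/(w + 5) + (1/60)/(w - 7) - (1/35)/(w - 2)


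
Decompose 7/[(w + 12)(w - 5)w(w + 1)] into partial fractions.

Using Heaviside cover-up: (-7/2244)/(w + 12) + (7/510)/(w - 5) - (7/60)/w + (7/66)/(w + 1)


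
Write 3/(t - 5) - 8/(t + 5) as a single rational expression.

Common denominator (t - 5)(t + 5). Numerator: 3(t + 5) - 8(t - 5) = (3t + 15) - (8t - 40) = -5t + 55
Result: (-5t + 55)/[(t - 5)(t + 5)]


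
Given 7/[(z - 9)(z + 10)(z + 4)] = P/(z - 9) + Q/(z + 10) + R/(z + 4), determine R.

Cover-up at z = -4: R = 7/[(-4 - 9)(-4 + 10)] = 7/[(-13)(6)] = -7/78


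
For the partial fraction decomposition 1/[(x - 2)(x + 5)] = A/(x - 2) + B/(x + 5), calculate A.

Cover-up at x = 2: A = 1/(2 + 5) = 1/7


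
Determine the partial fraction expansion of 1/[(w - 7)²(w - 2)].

Cover-up at w=2: γ = 1/(2 - 7)² = 1/25. Cover-up at w=7: β = 1/(7 - 2) = 1/5. Comparing w² coeff: α = -γ = -1/25
Result: (-1/25)/(w - 7) + (1/5)/(w - 7)² + (1/25)/(w - 2)


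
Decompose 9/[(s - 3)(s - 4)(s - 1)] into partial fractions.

Using cover-up method: A = -9/2, B = 3, C = 3/2
Result: (-9/2)/(s - 3) + 3/(s - 4) + (3/2)/(s - 1)


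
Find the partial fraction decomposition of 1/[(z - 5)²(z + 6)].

Cover-up at z=-6: C = 1/(-6 - 5)² = 1/121. Cover-up at z=5: B = 1/(5 + 6) = 1/11. Comparing z² coeff: A = -C = -1/121
Result: (-1/121)/(z - 5) + (1/11)/(z - 5)² + (1/121)/(z + 6)


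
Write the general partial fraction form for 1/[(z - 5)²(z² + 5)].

Repeated linear + quadratic: α/(z - 5) + β/(z - 5)² + (γz + δ)/(z² + 5)


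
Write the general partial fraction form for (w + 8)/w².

Repeated linear factor: P/w + Q/w²


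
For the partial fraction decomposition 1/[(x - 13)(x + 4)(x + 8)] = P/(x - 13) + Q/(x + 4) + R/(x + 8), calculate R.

Cover-up at x = -8: R = 1/[(-8 - 13)(-8 + 4)] = 1/[(-21)(-4)] = 1/84


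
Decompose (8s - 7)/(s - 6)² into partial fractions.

(8s - 7) = P(s - 6) + Q. At s = 6: Q = 8·6 - 7 = 41. Coeff of s: P = 8
Result: 8/(s - 6) + 41/(s - 6)²


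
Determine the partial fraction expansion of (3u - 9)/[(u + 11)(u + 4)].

At u=-11: A = (3·(-11) - 9)/(-11 + 4) = 6. At u=-4: B = (3·(-4) - 9)/(-4 + 11) = -3
Result: 6/(u + 11) - 3/(u + 4)


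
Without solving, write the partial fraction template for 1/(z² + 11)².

Repeated quadratic factor: (αz + β)/(z² + 11) + (γz + δ)/(z² + 11)²


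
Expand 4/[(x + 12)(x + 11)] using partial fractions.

4/(x + 12)(x + 11) = α/(x + 12) + β/(x + 11). α = 4/(-12 + 11) = -4, β = 4/(-11 + 12) = 4
Result: -4/(x + 12) + 4/(x + 11)


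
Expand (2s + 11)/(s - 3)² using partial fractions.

(2s + 11) = P(s - 3) + Q. At s = 3: Q = 2·3 + 11 = 17. Coeff of s: P = 2
Result: 2/(s - 3) + 17/(s - 3)²


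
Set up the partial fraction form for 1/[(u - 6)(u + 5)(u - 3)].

Three distinct linear factors: P/(u - 6) + Q/(u + 5) + R/(u - 3)


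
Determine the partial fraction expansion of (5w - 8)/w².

(5w - 8) = Pw + Q. At w = 0: Q = 5·0 - 8 = -8. Coeff of w: P = 5
Result: 5/w - 8/w²


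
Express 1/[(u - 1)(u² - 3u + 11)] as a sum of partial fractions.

Cover-up at u = 1: α = 1/(1² - 3·1 + 11) = 1/9. Then β = -α = -1/9, γ = -α·(-3 + 1) = 2/9
Result: (1/9)/(u - 1) - ((1/9)u - 2/9)/(u² - 3u + 11)


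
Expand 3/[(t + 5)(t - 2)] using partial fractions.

3/(t + 5)(t - 2) = A/(t + 5) + B/(t - 2). A = 3/(-5 - 2) = -3/7, B = 3/(2 + 5) = 3/7
Result: (-3/7)/(t + 5) + (3/7)/(t - 2)


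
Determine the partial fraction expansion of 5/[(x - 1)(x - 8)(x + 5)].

Using cover-up method: P = -5/42, Q = 5/91, R = 5/78
Result: (-5/42)/(x - 1) + (5/91)/(x - 8) + (5/78)/(x + 5)


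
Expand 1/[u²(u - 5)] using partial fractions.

Cover-up at u=5: C = 1/(5 - 0)² = 1/25. Cover-up at u=0: B = 1/(0 - 5) = -1/5. Comparing u² coeff: A = -C = -1/25
Result: (-1/25)/u - (1/5)/u² + (1/25)/(u - 5)


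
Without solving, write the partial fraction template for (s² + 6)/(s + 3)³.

Repeated linear factor (power 3): A/(s + 3) + B/(s + 3)² + C/(s + 3)³


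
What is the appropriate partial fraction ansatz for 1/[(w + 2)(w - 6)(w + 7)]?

Three distinct linear factors: α/(w + 2) + β/(w - 6) + γ/(w + 7)


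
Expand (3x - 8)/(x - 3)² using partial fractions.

(3x - 8) = A(x - 3) + B. At x = 3: B = 3·3 - 8 = 1. Coeff of x: A = 3
Result: 3/(x - 3) + 1/(x - 3)²


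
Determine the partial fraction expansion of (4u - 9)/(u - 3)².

(4u - 9) = P(u - 3) + Q. At u = 3: Q = 4·3 - 9 = 3. Coeff of u: P = 4
Result: 4/(u - 3) + 3/(u - 3)²


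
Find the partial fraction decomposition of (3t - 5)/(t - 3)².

(3t - 5) = A(t - 3) + B. At t = 3: B = 3·3 - 5 = 4. Coeff of t: A = 3
Result: 3/(t - 3) + 4/(t - 3)²


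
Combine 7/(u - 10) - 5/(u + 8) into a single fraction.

Common denominator (u - 10)(u + 8). Numerator: 7(u + 8) - 5(u - 10) = (7u + 56) - (5u - 50) = 2u + 106
Result: (2u + 106)/[(u - 10)(u + 8)]


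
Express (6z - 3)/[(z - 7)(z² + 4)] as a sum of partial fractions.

At z=7: α = (6·7 - 3)/(7² + 4) = 39/53. β = -α = -39/53, γ = 6 - 7·α = 45/53
Result: (39/53)/(z - 7) - ((39/53)z - 45/53)/(z² + 4)


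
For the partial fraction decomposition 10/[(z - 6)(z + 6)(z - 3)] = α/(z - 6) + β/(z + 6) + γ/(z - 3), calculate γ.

Cover-up at z = 3: γ = 10/[(3 - 6)(3 + 6)] = 10/[(-3)(9)] = -10/27


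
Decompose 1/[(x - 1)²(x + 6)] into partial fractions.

Cover-up at x=-6: R = 1/(-6 - 1)² = 1/49. Cover-up at x=1: Q = 1/(1 + 6) = 1/7. Comparing x² coeff: P = -R = -1/49
Result: (-1/49)/(x - 1) + (1/7)/(x - 1)² + (1/49)/(x + 6)


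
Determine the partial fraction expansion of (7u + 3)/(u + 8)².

(7u + 3) = A(u + 8) + B. At u = -8: B = 7·(-8) + 3 = -53. Coeff of u: A = 7
Result: 7/(u + 8) - 53/(u + 8)²


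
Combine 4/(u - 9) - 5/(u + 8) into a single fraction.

Common denominator (u - 9)(u + 8). Numerator: 4(u + 8) - 5(u - 9) = (4u + 32) - (5u - 45) = -u + 77
Result: (-u + 77)/[(u - 9)(u + 8)]


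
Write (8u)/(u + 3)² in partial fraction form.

(8u) = α(u + 3) + β. At u = -3: β = 8·(-3) + 0 = -24. Coeff of u: α = 8
Result: 8/(u + 3) - 24/(u + 3)²


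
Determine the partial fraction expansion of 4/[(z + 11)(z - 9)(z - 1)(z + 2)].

Using Heaviside cover-up: (-1/540)/(z + 11) + (1/440)/(z - 9) - (1/72)/(z - 1) + (4/297)/(z + 2)


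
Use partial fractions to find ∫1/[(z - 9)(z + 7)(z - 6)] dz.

Cover-up: α = 1/48, β = 1/208, γ = -1/39. Decomposition: (1/48)/(z - 9) + (1/208)/(z + 7) - (1/39)/(z - 6). Integrate each term: (1/48) ln|(z - 9)| + (1/208) ln|(z + 7)| - (1/39) ln|(z - 6)| + C


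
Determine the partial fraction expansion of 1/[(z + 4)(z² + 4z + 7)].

Cover-up at z = -4: A = 1/((-4)² + 4·(-4) + 7) = 1/7. Then B = -A = -1/7, C = -A·(4 - 4) = 0
Result: (1/7)/(z + 4) - ((1/7)z)/(z² + 4z + 7)


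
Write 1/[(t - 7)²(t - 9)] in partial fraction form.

Cover-up at t=9: γ = 1/(9 - 7)² = 1/4. Cover-up at t=7: β = 1/(7 - 9) = -1/2. Comparing t² coeff: α = -γ = -1/4
Result: (-1/4)/(t - 7) - (1/2)/(t - 7)² + (1/4)/(t - 9)


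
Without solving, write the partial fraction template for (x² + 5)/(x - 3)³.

Repeated linear factor (power 3): A/(x - 3) + B/(x - 3)² + C/(x - 3)³


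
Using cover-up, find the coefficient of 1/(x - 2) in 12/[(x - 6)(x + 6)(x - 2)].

Cover (x - 2), set x=2: 12/[(2 - 6)(2 + 6)] = -3/8


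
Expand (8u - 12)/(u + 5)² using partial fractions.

(8u - 12) = α(u + 5) + β. At u = -5: β = 8·(-5) - 12 = -52. Coeff of u: α = 8
Result: 8/(u + 5) - 52/(u + 5)²


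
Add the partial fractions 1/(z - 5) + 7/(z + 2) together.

Common denominator (z - 5)(z + 2). Numerator: 1(z + 2) + 7(z - 5) = (z + 2) + (7z - 35) = 8z - 33
Result: (8z - 33)/[(z - 5)(z + 2)]


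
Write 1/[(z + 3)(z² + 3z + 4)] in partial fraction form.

Cover-up at z = -3: α = 1/((-3)² + 3·(-3) + 4) = 1/4. Then β = -α = -1/4, γ = -α·(3 - 3) = 0
Result: (1/4)/(z + 3) - ((1/4)z)/(z² + 3z + 4)


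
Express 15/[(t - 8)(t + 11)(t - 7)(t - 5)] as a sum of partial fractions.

Using Heaviside cover-up: (5/19)/(t - 8) - (5/1824)/(t + 11) - (5/12)/(t - 7) + (5/32)/(t - 5)


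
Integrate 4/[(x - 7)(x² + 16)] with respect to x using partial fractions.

Cover-up at x=7: α = 4/(7²+16) = 4/65. Coeff matching: β = -4/65, γ = -28/65. Decomposition: (4/65)/(x - 7) - ((4/65)x + 28/65)/(x² + 16). Integrate: linear → ln, quadratic → (1/2)ln + arctan: (4/65) ln|(x - 7)| - (2/65) ln(x² + 16) - (7/65) arctan(x/4) + C


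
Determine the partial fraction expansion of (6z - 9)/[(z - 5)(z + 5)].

At z=5: P = (6·5 - 9)/(5 + 5) = 21/10. At z=-5: Q = (6·(-5) - 9)/(-5 - 5) = 39/10
Result: (21/10)/(z - 5) + (39/10)/(z + 5)


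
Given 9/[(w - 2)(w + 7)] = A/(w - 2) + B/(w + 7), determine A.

Cover-up at w = 2: A = 9/(2 + 7) = 9/9 = 1


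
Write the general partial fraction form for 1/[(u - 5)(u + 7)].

Distinct linear factors: A/(u - 5) + B/(u + 7)


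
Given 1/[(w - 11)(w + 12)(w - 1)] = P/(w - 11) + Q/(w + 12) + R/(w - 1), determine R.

Cover-up at w = 1: R = 1/[(1 - 11)(1 + 12)] = 1/[(-10)(13)] = -1/130


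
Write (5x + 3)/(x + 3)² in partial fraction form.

(5x + 3) = A(x + 3) + B. At x = -3: B = 5·(-3) + 3 = -12. Coeff of x: A = 5
Result: 5/(x + 3) - 12/(x + 3)²


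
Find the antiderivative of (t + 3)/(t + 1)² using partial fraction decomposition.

Decompose: α = 1, β = 1·(-1) + 3 = 2, so (t + 3)/(t + 1)² = 1/(t + 1) + 2/(t + 1)². Integrate: ∫ α/(t + 1) dt = ln|(t + 1)|; ∫ β/(t + 1)² dt = -2/(t + 1). Sum: ln|(t + 1)| - 2/(t + 1) + C


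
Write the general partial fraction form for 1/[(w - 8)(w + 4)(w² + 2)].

Two linear + quadratic: A/(w - 8) + B/(w + 4) + (Cw + D)/(w² + 2)


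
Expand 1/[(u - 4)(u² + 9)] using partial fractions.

Cover-up at u = 4: A = 1/(4² + 9) = 1/25. Then B = -A = -1/25, C = -A·(0 + 4) = -4/25
Result: (1/25)/(u - 4) - ((1/25)u + 4/25)/(u² + 9)


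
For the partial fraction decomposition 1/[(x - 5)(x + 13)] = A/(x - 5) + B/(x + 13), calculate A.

Cover-up at x = 5: A = 1/(5 + 13) = 1/18


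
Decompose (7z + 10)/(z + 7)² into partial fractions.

(7z + 10) = A(z + 7) + B. At z = -7: B = 7·(-7) + 10 = -39. Coeff of z: A = 7
Result: 7/(z + 7) - 39/(z + 7)²


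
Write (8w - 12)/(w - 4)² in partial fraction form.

(8w - 12) = A(w - 4) + B. At w = 4: B = 8·4 - 12 = 20. Coeff of w: A = 8
Result: 8/(w - 4) + 20/(w - 4)²


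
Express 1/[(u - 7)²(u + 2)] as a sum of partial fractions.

Cover-up at u=-2: C = 1/(-2 - 7)² = 1/81. Cover-up at u=7: B = 1/(7 + 2) = 1/9. Comparing u² coeff: A = -C = -1/81
Result: (-1/81)/(u - 7) + (1/9)/(u - 7)² + (1/81)/(u + 2)


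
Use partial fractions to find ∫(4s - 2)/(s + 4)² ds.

Decompose: α = 4, β = 4·(-4) - 2 = -18, so (4s - 2)/(s + 4)² = 4/(s + 4) - 18/(s + 4)². Integrate: ∫ α/(s + 4) ds = 4 ln|(s + 4)|; ∫ β/(s + 4)² ds = 18/(s + 4). Sum: 4 ln|(s + 4)| + 18/(s + 4) + C


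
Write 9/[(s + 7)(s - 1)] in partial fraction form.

9/(s + 7)(s - 1) = A/(s + 7) + B/(s - 1). A = 9/(-7 - 1) = -9/8, B = 9/(1 + 7) = 9/8
Result: (-9/8)/(s + 7) + (9/8)/(s - 1)


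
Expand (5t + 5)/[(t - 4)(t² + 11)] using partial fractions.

At t=4: α = (5·4 + 5)/(4² + 11) = 25/27. β = -α = -25/27, γ = 5 - 4·α = 35/27
Result: (25/27)/(t - 4) - ((25/27)t - 35/27)/(t² + 11)


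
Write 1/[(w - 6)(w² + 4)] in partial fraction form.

Cover-up at w = 6: α = 1/(6² + 4) = 1/40. Then β = -α = -1/40, γ = -α·(0 + 6) = -3/20
Result: (1/40)/(w - 6) - ((1/40)w + 3/20)/(w² + 4)


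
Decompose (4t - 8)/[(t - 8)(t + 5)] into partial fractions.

At t=8: A = (4·8 - 8)/(8 + 5) = 24/13. At t=-5: B = (4·(-5) - 8)/(-5 - 8) = 28/13
Result: (24/13)/(t - 8) + (28/13)/(t + 5)


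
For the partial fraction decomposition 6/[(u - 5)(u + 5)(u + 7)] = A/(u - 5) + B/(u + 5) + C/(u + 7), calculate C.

Cover-up at u = -7: C = 6/[(-7 - 5)(-7 + 5)] = 6/[(-12)(-2)] = 6/24 = 1/4


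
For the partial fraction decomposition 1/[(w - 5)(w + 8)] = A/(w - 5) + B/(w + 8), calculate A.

Cover-up at w = 5: A = 1/(5 + 8) = 1/13


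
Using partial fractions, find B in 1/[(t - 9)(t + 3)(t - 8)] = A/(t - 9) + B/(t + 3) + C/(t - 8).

Cover-up at t = -3: B = 1/[(-3 - 9)(-3 - 8)] = 1/[(-12)(-11)] = 1/132


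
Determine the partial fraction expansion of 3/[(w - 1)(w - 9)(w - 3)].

Using cover-up method: A = 3/16, B = 1/16, C = -1/4
Result: (3/16)/(w - 1) + (1/16)/(w - 9) - (1/4)/(w - 3)


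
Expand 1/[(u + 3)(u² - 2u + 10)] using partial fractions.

Cover-up at u = -3: A = 1/((-3)² - 2·(-3) + 10) = 1/25. Then B = -A = -1/25, C = -A·(-2 - 3) = 1/5
Result: (1/25)/(u + 3) - ((1/25)u - 1/5)/(u² - 2u + 10)


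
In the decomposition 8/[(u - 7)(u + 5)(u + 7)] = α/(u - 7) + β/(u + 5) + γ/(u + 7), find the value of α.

Cover-up at u = 7: α = 8/[(7 + 5)(7 + 7)] = 8/[(12)(14)] = 8/168 = 1/21


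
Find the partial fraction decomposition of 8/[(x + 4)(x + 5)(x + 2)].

Using cover-up method: A = -4, B = 8/3, C = 4/3
Result: -4/(x + 4) + (8/3)/(x + 5) + (4/3)/(x + 2)


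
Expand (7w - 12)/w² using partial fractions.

(7w - 12) = αw + β. At w = 0: β = 7·0 - 12 = -12. Coeff of w: α = 7
Result: 7/w - 12/w²


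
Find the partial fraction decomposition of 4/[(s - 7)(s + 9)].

4/(s - 7)(s + 9) = α/(s - 7) + β/(s + 9). α = 4/(7 + 9) = 1/4, β = 4/(-9 - 7) = -1/4
Result: (1/4)/(s - 7) - (1/4)/(s + 9)


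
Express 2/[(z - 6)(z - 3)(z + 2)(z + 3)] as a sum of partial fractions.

Using Heaviside cover-up: (1/108)/(z - 6) - (1/45)/(z - 3) + (1/20)/(z + 2) - (1/27)/(z + 3)


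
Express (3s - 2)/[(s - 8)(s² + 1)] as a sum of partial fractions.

At s=8: A = (3·8 - 2)/(8² + 1) = 22/65. B = -A = -22/65, C = 3 - 8·A = 19/65
Result: (22/65)/(s - 8) - ((22/65)s - 19/65)/(s² + 1)


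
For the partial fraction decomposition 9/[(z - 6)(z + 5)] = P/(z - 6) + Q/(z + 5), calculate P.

Cover-up at z = 6: P = 9/(6 + 5) = 9/11


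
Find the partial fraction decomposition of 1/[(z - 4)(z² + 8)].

Cover-up at z = 4: A = 1/(4² + 8) = 1/24. Then B = -A = -1/24, C = -A·(0 + 4) = -1/6
Result: (1/24)/(z - 4) - ((1/24)z + 1/6)/(z² + 8)


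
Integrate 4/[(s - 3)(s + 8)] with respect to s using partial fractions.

Decompose: 4/[(s - 3)(s + 8)] = (4/11)/(s - 3) - (4/11)/(s + 8). Integrate each term: (4/11) ln|(s - 3)| - (4/11) ln|(s + 8)| + C


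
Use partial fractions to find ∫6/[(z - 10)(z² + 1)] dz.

Cover-up at z=10: P = 6/(10²+1) = 6/101. Coeff matching: Q = -6/101, R = -60/101. Decomposition: (6/101)/(z - 10) - ((6/101)z + 60/101)/(z² + 1). Integrate: linear → ln, quadratic → (1/2)ln + arctan: (6/101) ln|(z - 10)| - (3/101) ln(z² + 1) - (60/101) arctan(z) + C


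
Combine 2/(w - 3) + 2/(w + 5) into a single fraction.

Common denominator (w - 3)(w + 5). Numerator: 2(w + 5) + 2(w - 3) = (2w + 10) + (2w - 6) = 4w + 4
Result: (4w + 4)/[(w - 3)(w + 5)]


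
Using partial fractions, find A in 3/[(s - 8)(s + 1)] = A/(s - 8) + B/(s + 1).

Cover-up at s = 8: A = 3/(8 + 1) = 3/9 = 1/3


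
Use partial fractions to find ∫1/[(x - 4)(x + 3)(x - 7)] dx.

Cover-up: A = -1/21, B = 1/70, C = 1/30. Decomposition: (-1/21)/(x - 4) + (1/70)/(x + 3) + (1/30)/(x - 7). Integrate each term: (-1/21) ln|(x - 4)| + (1/70) ln|(x + 3)| + (1/30) ln|(x - 7)| + C


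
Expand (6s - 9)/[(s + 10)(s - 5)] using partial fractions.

At s=-10: P = (6·(-10) - 9)/(-10 - 5) = 23/5. At s=5: Q = (6·5 - 9)/(5 + 10) = 7/5
Result: (23/5)/(s + 10) + (7/5)/(s - 5)


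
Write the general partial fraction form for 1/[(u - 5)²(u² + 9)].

Repeated linear + quadratic: P/(u - 5) + Q/(u - 5)² + (Ru + S)/(u² + 9)


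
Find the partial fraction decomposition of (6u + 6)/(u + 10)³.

(6u + 6) = P(u + 10)² + Q(u + 10) + R. At u = -10: R = 6·(-10) + 6 = -54. Coefficients: P = 0, Q = 6
Result: 6/(u + 10)² - 54/(u + 10)³


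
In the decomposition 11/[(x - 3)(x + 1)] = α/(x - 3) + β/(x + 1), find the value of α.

Cover-up at x = 3: α = 11/(3 + 1) = 11/4


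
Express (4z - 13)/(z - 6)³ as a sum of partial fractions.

(4z - 13) = P(z - 6)² + Q(z - 6) + R. At z = 6: R = 4·6 - 13 = 11. Coefficients: P = 0, Q = 4
Result: 4/(z - 6)² + 11/(z - 6)³


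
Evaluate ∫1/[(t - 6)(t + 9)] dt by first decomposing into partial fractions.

Decompose: 1/[(t - 6)(t + 9)] = (1/15)/(t - 6) - (1/15)/(t + 9). Integrate each term: (1/15) ln|(t - 6)| - (1/15) ln|(t + 9)| + C


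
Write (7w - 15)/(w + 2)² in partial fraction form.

(7w - 15) = A(w + 2) + B. At w = -2: B = 7·(-2) - 15 = -29. Coeff of w: A = 7
Result: 7/(w + 2) - 29/(w + 2)²


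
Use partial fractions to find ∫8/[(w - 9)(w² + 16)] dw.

Cover-up at w=9: A = 8/(9²+16) = 8/97. Coeff matching: B = -8/97, C = -72/97. Decomposition: (8/97)/(w - 9) - ((8/97)w + 72/97)/(w² + 16). Integrate: linear → ln, quadratic → (1/2)ln + arctan: (8/97) ln|(w - 9)| - (4/97) ln(w² + 16) - (18/97) arctan(w/4) + C


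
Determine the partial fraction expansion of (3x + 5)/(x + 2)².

(3x + 5) = P(x + 2) + Q. At x = -2: Q = 3·(-2) + 5 = -1. Coeff of x: P = 3
Result: 3/(x + 2) - 1/(x + 2)²


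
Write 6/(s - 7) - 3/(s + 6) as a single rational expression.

Common denominator (s - 7)(s + 6). Numerator: 6(s + 6) - 3(s - 7) = (6s + 36) - (3s - 21) = 3s + 57
Result: (3s + 57)/[(s - 7)(s + 6)]


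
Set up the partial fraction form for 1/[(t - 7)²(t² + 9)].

Repeated linear + quadratic: P/(t - 7) + Q/(t - 7)² + (Rt + S)/(t² + 9)


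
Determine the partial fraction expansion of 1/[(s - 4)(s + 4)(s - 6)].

Using cover-up method: P = -1/16, Q = 1/80, R = 1/20
Result: (-1/16)/(s - 4) + (1/80)/(s + 4) + (1/20)/(s - 6)


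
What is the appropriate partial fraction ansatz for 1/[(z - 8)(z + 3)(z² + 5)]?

Two linear + quadratic: P/(z - 8) + Q/(z + 3) + (Rz + S)/(z² + 5)


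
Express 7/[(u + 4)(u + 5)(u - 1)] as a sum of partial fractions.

Using cover-up method: P = -7/5, Q = 7/6, R = 7/30
Result: (-7/5)/(u + 4) + (7/6)/(u + 5) + (7/30)/(u - 1)


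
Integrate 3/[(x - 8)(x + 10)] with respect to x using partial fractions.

Decompose: 3/[(x - 8)(x + 10)] = (1/6)/(x - 8) - (1/6)/(x + 10). Integrate each term: (1/6) ln|(x - 8)| - (1/6) ln|(x + 10)| + C


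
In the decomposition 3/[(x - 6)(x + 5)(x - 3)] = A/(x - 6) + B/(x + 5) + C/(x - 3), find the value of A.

Cover-up at x = 6: A = 3/[(6 + 5)(6 - 3)] = 3/[(11)(3)] = 3/33 = 1/11


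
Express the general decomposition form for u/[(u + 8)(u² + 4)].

Linear + irreducible quadratic: α/(u + 8) + (βu + γ)/(u² + 4)


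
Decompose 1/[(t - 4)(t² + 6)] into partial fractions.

Cover-up at t = 4: A = 1/(4² + 6) = 1/22. Then B = -A = -1/22, C = -A·(0 + 4) = -2/11
Result: (1/22)/(t - 4) - ((1/22)t + 2/11)/(t² + 6)


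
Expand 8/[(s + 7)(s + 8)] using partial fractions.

8/(s + 7)(s + 8) = α/(s + 7) + β/(s + 8). α = 8/(-7 + 8) = 8, β = 8/(-8 + 7) = -8
Result: 8/(s + 7) - 8/(s + 8)


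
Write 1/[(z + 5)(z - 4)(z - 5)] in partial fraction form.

Using cover-up method: α = 1/90, β = -1/9, γ = 1/10
Result: (1/90)/(z + 5) - (1/9)/(z - 4) + (1/10)/(z - 5)


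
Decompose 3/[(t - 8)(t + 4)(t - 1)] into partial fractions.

Using cover-up method: α = 1/28, β = 1/20, γ = -3/35
Result: (1/28)/(t - 8) + (1/20)/(t + 4) - (3/35)/(t - 1)


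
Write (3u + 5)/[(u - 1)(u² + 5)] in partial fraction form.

At u=1: A = (3·1 + 5)/(1² + 5) = 4/3. B = -A = -4/3, C = 3 - 1·A = 5/3
Result: (4/3)/(u - 1) - ((4/3)u - 5/3)/(u² + 5)


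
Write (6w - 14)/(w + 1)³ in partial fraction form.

(6w - 14) = α(w + 1)² + β(w + 1) + γ. At w = -1: γ = 6·(-1) - 14 = -20. Coefficients: α = 0, β = 6
Result: 6/(w + 1)² - 20/(w + 1)³


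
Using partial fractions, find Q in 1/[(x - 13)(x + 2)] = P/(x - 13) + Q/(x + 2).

Cover-up at x = -2: Q = 1/(-2 - 13) = -1/15


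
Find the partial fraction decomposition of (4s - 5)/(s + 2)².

(4s - 5) = A(s + 2) + B. At s = -2: B = 4·(-2) - 5 = -13. Coeff of s: A = 4
Result: 4/(s + 2) - 13/(s + 2)²


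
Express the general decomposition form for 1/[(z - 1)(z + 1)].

Distinct linear factors: α/(z - 1) + β/(z + 1)


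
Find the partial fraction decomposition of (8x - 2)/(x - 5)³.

(8x - 2) = P(x - 5)² + Q(x - 5) + R. At x = 5: R = 8·5 - 2 = 38. Coefficients: P = 0, Q = 8
Result: 8/(x - 5)² + 38/(x - 5)³


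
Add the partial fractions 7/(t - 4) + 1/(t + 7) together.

Common denominator (t - 4)(t + 7). Numerator: 7(t + 7) + 1(t - 4) = (7t + 49) + (t - 4) = 8t + 45
Result: (8t + 45)/[(t - 4)(t + 7)]


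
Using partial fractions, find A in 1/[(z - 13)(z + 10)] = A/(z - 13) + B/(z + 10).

Cover-up at z = 13: A = 1/(13 + 10) = 1/23


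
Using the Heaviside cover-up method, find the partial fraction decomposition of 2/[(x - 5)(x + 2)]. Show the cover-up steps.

Cover (x - 5): set x=5, get α = 2/(5 + 2) = 2/7. Cover (x + 2): set x=-2, get β = 2/(-2 - 5) = -2/7.
Result: (2/7)/(x - 5) - (2/7)/(x + 2)


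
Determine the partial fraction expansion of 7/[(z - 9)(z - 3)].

7/(z - 9)(z - 3) = α/(z - 9) + β/(z - 3). α = 7/(9 - 3) = 7/6, β = 7/(3 - 9) = -7/6
Result: (7/6)/(z - 9) - (7/6)/(z - 3)


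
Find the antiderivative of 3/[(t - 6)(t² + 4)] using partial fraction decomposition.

Cover-up at t=6: α = 3/(6²+4) = 3/40. Coeff matching: β = -3/40, γ = -9/20. Decomposition: (3/40)/(t - 6) - ((3/40)t + 9/20)/(t² + 4). Integrate: linear → ln, quadratic → (1/2)ln + arctan: (3/40) ln|(t - 6)| - (3/80) ln(t² + 4) - (9/40) arctan(t/2) + C


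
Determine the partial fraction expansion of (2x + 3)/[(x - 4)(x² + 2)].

At x=4: α = (2·4 + 3)/(4² + 2) = 11/18. β = -α = -11/18, γ = 2 - 4·α = -4/9
Result: (11/18)/(x - 4) - ((11/18)x + 4/9)/(x² + 2)


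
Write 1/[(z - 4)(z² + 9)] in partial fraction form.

Cover-up at z = 4: A = 1/(4² + 9) = 1/25. Then B = -A = -1/25, C = -A·(0 + 4) = -4/25
Result: (1/25)/(z - 4) - ((1/25)z + 4/25)/(z² + 9)


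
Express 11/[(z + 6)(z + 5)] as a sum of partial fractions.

11/(z + 6)(z + 5) = α/(z + 6) + β/(z + 5). α = 11/(-6 + 5) = -11, β = 11/(-5 + 6) = 11
Result: -11/(z + 6) + 11/(z + 5)


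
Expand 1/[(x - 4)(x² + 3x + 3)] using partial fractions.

Cover-up at x = 4: α = 1/(4² + 3·4 + 3) = 1/31. Then β = -α = -1/31, γ = -α·(3 + 4) = -7/31
Result: (1/31)/(x - 4) - ((1/31)x + 7/31)/(x² + 3x + 3)


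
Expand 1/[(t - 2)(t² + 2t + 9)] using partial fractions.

Cover-up at t = 2: P = 1/(2² + 2·2 + 9) = 1/17. Then Q = -P = -1/17, R = -P·(2 + 2) = -4/17
Result: (1/17)/(t - 2) - ((1/17)t + 4/17)/(t² + 2t + 9)


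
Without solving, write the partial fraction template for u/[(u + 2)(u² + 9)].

Linear + irreducible quadratic: α/(u + 2) + (βu + γ)/(u² + 9)


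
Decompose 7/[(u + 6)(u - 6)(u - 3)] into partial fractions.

Using cover-up method: P = 7/108, Q = 7/36, R = -7/27
Result: (7/108)/(u + 6) + (7/36)/(u - 6) - (7/27)/(u - 3)


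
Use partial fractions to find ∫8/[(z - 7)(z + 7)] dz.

Decompose: 8/[(z - 7)(z + 7)] = (4/7)/(z - 7) - (4/7)/(z + 7). Integrate each term: (4/7) ln|(z - 7)| - (4/7) ln|(z + 7)| + C


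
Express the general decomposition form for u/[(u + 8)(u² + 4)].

Linear + irreducible quadratic: P/(u + 8) + (Qu + R)/(u² + 4)


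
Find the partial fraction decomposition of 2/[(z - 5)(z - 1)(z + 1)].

Using cover-up method: A = 1/12, B = -1/4, C = 1/6
Result: (1/12)/(z - 5) - (1/4)/(z - 1) + (1/6)/(z + 1)


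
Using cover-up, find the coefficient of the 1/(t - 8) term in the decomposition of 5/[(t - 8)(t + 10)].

Cover (t - 8), set t=8: 5/((t + 10) at t=8) = 5/(18) = 5/18


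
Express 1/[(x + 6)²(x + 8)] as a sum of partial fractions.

Cover-up at x=-8: γ = 1/(-8 + 6)² = 1/4. Cover-up at x=-6: β = 1/(-6 + 8) = 1/2. Comparing x² coeff: α = -γ = -1/4
Result: (-1/4)/(x + 6) + (1/2)/(x + 6)² + (1/4)/(x + 8)


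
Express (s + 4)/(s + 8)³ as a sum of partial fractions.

(s + 4) = P(s + 8)² + Q(s + 8) + R. At s = -8: R = 1·(-8) + 4 = -4. Coefficients: P = 0, Q = 1
Result: 1/(s + 8)² - 4/(s + 8)³


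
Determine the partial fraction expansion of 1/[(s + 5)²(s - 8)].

Cover-up at s=8: C = 1/(8 + 5)² = 1/169. Cover-up at s=-5: B = 1/(-5 - 8) = -1/13. Comparing s² coeff: A = -C = -1/169
Result: (-1/169)/(s + 5) - (1/13)/(s + 5)² + (1/169)/(s - 8)


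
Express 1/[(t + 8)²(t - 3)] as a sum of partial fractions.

Cover-up at t=3: C = 1/(3 + 8)² = 1/121. Cover-up at t=-8: B = 1/(-8 - 3) = -1/11. Comparing t² coeff: A = -C = -1/121
Result: (-1/121)/(t + 8) - (1/11)/(t + 8)² + (1/121)/(t - 3)


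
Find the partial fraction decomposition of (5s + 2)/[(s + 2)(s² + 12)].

At s=-2: P = (5·(-2) + 2)/((-2)² + 12) = -1/2. Q = -P = 1/2, R = 5 - (-2)·P = 4
Result: (-1/2)/(s + 2) + ((1/2)s + 4)/(s² + 12)


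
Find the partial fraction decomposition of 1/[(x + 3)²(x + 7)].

Cover-up at x=-7: C = 1/(-7 + 3)² = 1/16. Cover-up at x=-3: B = 1/(-3 + 7) = 1/4. Comparing x² coeff: A = -C = -1/16
Result: (-1/16)/(x + 3) + (1/4)/(x + 3)² + (1/16)/(x + 7)


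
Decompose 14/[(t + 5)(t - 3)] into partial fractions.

14/(t + 5)(t - 3) = A/(t + 5) + B/(t - 3). A = 14/(-5 - 3) = -7/4, B = 14/(3 + 5) = 7/4
Result: (-7/4)/(t + 5) + (7/4)/(t - 3)


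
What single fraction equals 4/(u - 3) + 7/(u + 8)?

Common denominator (u - 3)(u + 8). Numerator: 4(u + 8) + 7(u - 3) = (4u + 32) + (7u - 21) = 11u + 11
Result: (11u + 11)/[(u - 3)(u + 8)]


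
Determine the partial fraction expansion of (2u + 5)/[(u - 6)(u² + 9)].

At u=6: A = (2·6 + 5)/(6² + 9) = 17/45. B = -A = -17/45, C = 2 - 6·A = -4/15
Result: (17/45)/(u - 6) - ((17/45)u + 4/15)/(u² + 9)


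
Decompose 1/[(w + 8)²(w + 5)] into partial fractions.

Cover-up at w=-5: γ = 1/(-5 + 8)² = 1/9. Cover-up at w=-8: β = 1/(-8 + 5) = -1/3. Comparing w² coeff: α = -γ = -1/9
Result: (-1/9)/(w + 8) - (1/3)/(w + 8)² + (1/9)/(w + 5)


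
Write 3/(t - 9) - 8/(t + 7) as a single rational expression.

Common denominator (t - 9)(t + 7). Numerator: 3(t + 7) - 8(t - 9) = (3t + 21) - (8t - 72) = -5t + 93
Result: (-5t + 93)/[(t - 9)(t + 7)]


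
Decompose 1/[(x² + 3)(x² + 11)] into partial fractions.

Coefficient matching gives P = R = 0, Q = 1/(11-3) = 1/8, S = -Q = -1/8
Result: (1/8)/(x² + 3) - (1/8)/(x² + 11)


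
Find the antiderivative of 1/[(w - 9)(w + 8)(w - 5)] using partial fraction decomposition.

Cover-up: α = 1/68, β = 1/221, γ = -1/52. Decomposition: (1/68)/(w - 9) + (1/221)/(w + 8) - (1/52)/(w - 5). Integrate each term: (1/68) ln|(w - 9)| + (1/221) ln|(w + 8)| - (1/52) ln|(w - 5)| + C


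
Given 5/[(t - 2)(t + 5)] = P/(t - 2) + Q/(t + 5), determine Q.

Cover-up at t = -5: Q = 5/(-5 - 2) = -5/7


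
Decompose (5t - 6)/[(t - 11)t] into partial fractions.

At t=11: A = (5·11 - 6)/(11 - 0) = 49/11. At t=0: B = (5·0 - 6)/(0 - 11) = 6/11
Result: (49/11)/(t - 11) + (6/11)/t


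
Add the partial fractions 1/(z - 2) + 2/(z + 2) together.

Common denominator (z - 2)(z + 2). Numerator: 1(z + 2) + 2(z - 2) = (z + 2) + (2z - 4) = 3z - 2
Result: (3z - 2)/[(z - 2)(z + 2)]


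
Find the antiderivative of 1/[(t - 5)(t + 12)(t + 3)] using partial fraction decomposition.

Cover-up: α = 1/136, β = 1/153, γ = -1/72. Decomposition: (1/136)/(t - 5) + (1/153)/(t + 12) - (1/72)/(t + 3). Integrate each term: (1/136) ln|(t - 5)| + (1/153) ln|(t + 12)| - (1/72) ln|(t + 3)| + C


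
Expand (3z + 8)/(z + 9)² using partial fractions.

(3z + 8) = A(z + 9) + B. At z = -9: B = 3·(-9) + 8 = -19. Coeff of z: A = 3
Result: 3/(z + 9) - 19/(z + 9)²


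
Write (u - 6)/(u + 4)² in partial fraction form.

(u - 6) = P(u + 4) + Q. At u = -4: Q = 1·(-4) - 6 = -10. Coeff of u: P = 1
Result: 1/(u + 4) - 10/(u + 4)²


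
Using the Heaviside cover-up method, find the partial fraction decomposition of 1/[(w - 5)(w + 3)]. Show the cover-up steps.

Cover (w - 5): set w=5, get α = 1/(5 + 3) = 1/8. Cover (w + 3): set w=-3, get β = 1/(-3 - 5) = -1/8.
Result: (1/8)/(w - 5) - (1/8)/(w + 3)
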